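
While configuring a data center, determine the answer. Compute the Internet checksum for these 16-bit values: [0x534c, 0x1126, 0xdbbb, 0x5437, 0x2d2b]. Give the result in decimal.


Given words: [0x534c, 0x1126, 0xdbbb, 0x5437, 0x2d2b]
Step 1: Sum all words
Raw sum = 21324 + 4390 + 56251 + 21559 + 11563 = 115087
Step 2: Fold carry: (49551 + 1) = 49552
One's complement = ~49552 & 0xFFFF = 15983

15983


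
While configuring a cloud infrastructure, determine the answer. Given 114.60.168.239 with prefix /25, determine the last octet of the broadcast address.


Given: IP = 114.60.168.239, prefix = /25
Host bits = 32 - 25 = 7
Network last octet = 239 AND mask = 128
Host part size = 2^7 - 1 = 127
Broadcast last octet = 128 OR 127 = 255

255


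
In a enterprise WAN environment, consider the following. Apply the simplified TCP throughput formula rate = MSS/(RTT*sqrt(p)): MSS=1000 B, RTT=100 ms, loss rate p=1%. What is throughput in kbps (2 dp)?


Given: MSS = 1000 bytes, RTT = 100 ms, loss = 1%
RTT in seconds = 100 / 1000 = 0.1
Loss rate = 1% = 0.01
sqrt(loss) = sqrt(0.01) = 0.1
Throughput (bytes/s) = 1000 / (0.1 * 0.1) = 100000.0000
Throughput (kbps) = 100000.0000 * 8 / 1000 = 800.000000 -> 800.00 kbps (2 dp)

800.00


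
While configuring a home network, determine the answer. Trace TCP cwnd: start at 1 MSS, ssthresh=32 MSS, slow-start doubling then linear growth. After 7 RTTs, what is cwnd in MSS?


RTT 0: cwnd = 1 MSS (initial)
RTT 1: cwnd = 2 MSS (slow start, doubled)
RTT 2: cwnd = 4 MSS (slow start, doubled)
RTT 3: cwnd = 8 MSS (slow start, doubled)
RTT 4: cwnd = 16 MSS (slow start, doubled)
RTT 5: cwnd = 32 MSS (slow start, doubled)
RTT 6: cwnd = 33 MSS (congestion avoidance, +1)
RTT 7: cwnd = 34 MSS (congestion avoidance, +1)

34


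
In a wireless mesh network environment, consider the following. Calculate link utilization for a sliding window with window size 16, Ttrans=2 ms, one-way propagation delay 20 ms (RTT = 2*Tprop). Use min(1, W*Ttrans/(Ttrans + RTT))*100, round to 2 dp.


Given: W = 16, Ttrans = 2 ms, RTT = 40 ms (= 2 * Tprop, Tprop = 20 ms)
Cycle time = Ttrans + RTT = 2 + 40 = 42 ms (first packet sent until its ACK returns)
W * Ttrans = 16 * 2 = 32 ms of sending per cycle
W * Ttrans / (Ttrans + RTT) = 32 / 42 = 0.761905
U = min(1, 0.761905) = 0.761905
U% = 76.19%

76.19


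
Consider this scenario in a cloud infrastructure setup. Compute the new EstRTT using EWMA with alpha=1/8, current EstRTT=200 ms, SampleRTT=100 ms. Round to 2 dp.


Given: EstRTT = 200 ms, SampleRTT = 100 ms, alpha = 1/8
New EstRTT = (1 - alpha) * EstRTT + alpha * SampleRTT
(7/8) * 200 = 175
(1/8) * 100 = 12.5
New EstRTT = 175 + 12.5 = 187.5 ms -> 187.50 ms (2 dp)

187.50


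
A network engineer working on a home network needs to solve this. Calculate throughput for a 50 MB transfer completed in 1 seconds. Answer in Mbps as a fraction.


Given: file = 50 MB, time = 1 s
File in Mb = 50 * 8 = 400 Mb
Throughput = 400 / 1 Mbps
Throughput = 400 Mbps

400


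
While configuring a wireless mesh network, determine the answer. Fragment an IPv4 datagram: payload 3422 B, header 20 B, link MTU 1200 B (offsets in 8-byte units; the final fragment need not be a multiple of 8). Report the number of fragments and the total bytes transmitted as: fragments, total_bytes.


Max data per non-final fragment = floor((MTU - header)/8)*8 = floor((1200 - 20)/8)*8 = floor(1180/8)*8 = 1176 B
Final fragment needs no 8-byte alignment: it can carry up to MTU - header = 1180 B
Non-final fragments needed = ceil((payload - 1180) / 1176) = ceil(2242/1176) = ceil(1.9065) = 2
Number of fragments = 2 + 1 = 3
Fragment sizes (data): 2 * 1176 B + 1070 B (last, 1070 <= 1180 OK)
Total bytes sent = payload + n_frags * header = 3422 + 3*20 = 3422 + 60 = 3482 B

3, 3482


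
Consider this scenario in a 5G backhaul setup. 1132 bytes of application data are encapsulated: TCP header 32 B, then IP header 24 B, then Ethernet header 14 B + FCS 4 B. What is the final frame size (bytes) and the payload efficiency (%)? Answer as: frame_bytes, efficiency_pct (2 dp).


TCP segment = 1132 + 32 = 1164 B
IP packet = 1164 + 24 = 1188 B
Ethernet frame = 1188 + 14 + 4 = 1206 B
Efficiency = app / frame = 1132 / 1206 = 0.938640 = 93.8640% -> 93.86% (2 dp)

1206, 93.86


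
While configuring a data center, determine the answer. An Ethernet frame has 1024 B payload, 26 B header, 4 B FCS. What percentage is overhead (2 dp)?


Given: payload = 1024 B, header = 26 B, trailer = 4 B
Overhead bytes = header + trailer = 26 + 4 = 30
Total frame = payload + overhead = 1024 + 30 = 1054
Overhead % = 30 / 1054 * 100 = 2.8463% -> 2.85% (2 dp)

2.85


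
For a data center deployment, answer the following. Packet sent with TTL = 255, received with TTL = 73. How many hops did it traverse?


Given: initial TTL = 255, received TTL = 73
Hops = initial TTL - received TTL
Hops = 255 - 73 = 182

182


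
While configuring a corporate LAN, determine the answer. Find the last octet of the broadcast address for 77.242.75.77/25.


Given: IP = 77.242.75.77, prefix = /25
Host bits = 32 - 25 = 7
Network last octet = 77 AND mask = 0
Host part size = 2^7 - 1 = 127
Broadcast last octet = 0 OR 127 = 127

127


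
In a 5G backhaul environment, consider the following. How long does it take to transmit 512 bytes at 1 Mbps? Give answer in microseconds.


Given: packet = 512 bytes, bandwidth = 1 Mbps
Packet in bits = 512 * 8 = 4096 bits
Bandwidth = 1 * 10^6 = 1000000 bps
Time = 4096 / 1000000 seconds
Time in us = 4096 * 10^6 / 1000000 = 4096

4096


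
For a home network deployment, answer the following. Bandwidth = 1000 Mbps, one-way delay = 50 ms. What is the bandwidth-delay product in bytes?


Given: bandwidth = 1000 Mbps, delay = 50 ms
BDP in bits = 1000 * 10^6 * 50 / 1000
BDP in bits = 50000000
BDP in bytes = 50000000 / 8 = 6250000

6250000


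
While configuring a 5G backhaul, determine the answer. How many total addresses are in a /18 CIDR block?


Given: CIDR prefix /18
Host bits = 32 - 18 = 14
Total addresses = 2^14 = 16384

16384


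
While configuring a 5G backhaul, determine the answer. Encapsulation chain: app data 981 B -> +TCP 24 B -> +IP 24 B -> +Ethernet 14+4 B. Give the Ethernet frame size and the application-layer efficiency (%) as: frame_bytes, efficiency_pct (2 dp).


TCP segment = 981 + 24 = 1005 B
IP packet = 1005 + 24 = 1029 B
Ethernet frame = 1029 + 14 + 4 = 1047 B
Efficiency = app / frame = 981 / 1047 = 0.936963 = 93.6963% -> 93.70% (2 dp)

1047, 93.70


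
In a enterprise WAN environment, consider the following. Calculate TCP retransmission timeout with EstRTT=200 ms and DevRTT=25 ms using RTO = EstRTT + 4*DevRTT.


Given: EstRTT = 200 ms, DevRTT = 25 ms
Timeout = EstRTT + 4 * DevRTT
4 * DevRTT = 4 * 25 = 100
Timeout = 200 + 100 = 300 ms

300


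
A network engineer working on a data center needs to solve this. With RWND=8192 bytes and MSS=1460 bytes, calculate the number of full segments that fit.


Given: RWND = 8192 bytes, MSS = 1460 bytes
Full segments = floor(RWND / MSS)
Full segments = floor(8192 / 1460)
Full segments = floor(5.611) = 5

5


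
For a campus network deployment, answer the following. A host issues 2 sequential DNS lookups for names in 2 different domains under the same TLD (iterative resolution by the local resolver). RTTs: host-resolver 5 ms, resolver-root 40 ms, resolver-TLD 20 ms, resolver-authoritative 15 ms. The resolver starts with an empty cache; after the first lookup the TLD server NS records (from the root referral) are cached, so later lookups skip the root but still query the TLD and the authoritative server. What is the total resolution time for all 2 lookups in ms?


Lookup 1 (cold cache): local + root + TLD + auth = 5 + 40 + 20 + 15 = 80 ms
Lookups 2..2 (TLD NS cached -> skip root; new domain -> still ask TLD and auth): local + TLD + auth = 5 + 20 + 15 = 40 ms each
Remaining 1 lookups: 1 * 40 = 40 ms
Total = 80 + 40 = 120 ms

120


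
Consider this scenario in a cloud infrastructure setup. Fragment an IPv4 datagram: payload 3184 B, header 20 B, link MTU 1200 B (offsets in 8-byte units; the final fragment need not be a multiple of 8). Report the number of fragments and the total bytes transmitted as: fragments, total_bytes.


Max data per non-final fragment = floor((MTU - header)/8)*8 = floor((1200 - 20)/8)*8 = floor(1180/8)*8 = 1176 B
Final fragment needs no 8-byte alignment: it can carry up to MTU - header = 1180 B
Non-final fragments needed = ceil((payload - 1180) / 1176) = ceil(2004/1176) = ceil(1.7041) = 2
Number of fragments = 2 + 1 = 3
Fragment sizes (data): 2 * 1176 B + 832 B (last, 832 <= 1180 OK)
Total bytes sent = payload + n_frags * header = 3184 + 3*20 = 3184 + 60 = 3244 B

3, 3244


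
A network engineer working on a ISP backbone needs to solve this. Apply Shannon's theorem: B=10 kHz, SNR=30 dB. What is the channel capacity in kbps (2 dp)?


Given: B = 10 kHz, SNR = 30 dB
SNR linear = 10^(30/10) = 1000
1 + SNR = 1001
log2(1001) = 9.9672262588
C = 10 * 1000 * 9.9672262588 = 99672.2626 bps
C = 99.672263 kbps -> 99.67 kbps (2 dp)

99.67


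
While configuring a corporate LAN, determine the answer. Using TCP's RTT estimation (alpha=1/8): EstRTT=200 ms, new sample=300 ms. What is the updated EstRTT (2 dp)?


Given: EstRTT = 200 ms, SampleRTT = 300 ms, alpha = 1/8
New EstRTT = (1 - alpha) * EstRTT + alpha * SampleRTT
(7/8) * 200 = 175
(1/8) * 300 = 37.5
New EstRTT = 175 + 37.5 = 212.5 ms -> 212.50 ms (2 dp)

212.50


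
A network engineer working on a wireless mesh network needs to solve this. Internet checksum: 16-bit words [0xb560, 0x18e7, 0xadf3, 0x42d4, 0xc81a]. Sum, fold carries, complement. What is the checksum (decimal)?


Given words: [0xb560, 0x18e7, 0xadf3, 0x42d4, 0xc81a]
Step 1: Sum all words
Raw sum = 46432 + 6375 + 44531 + 17108 + 51226 = 165672
Step 2: Fold carry: (34600 + 2) = 34602
One's complement = ~34602 & 0xFFFF = 30933

30933


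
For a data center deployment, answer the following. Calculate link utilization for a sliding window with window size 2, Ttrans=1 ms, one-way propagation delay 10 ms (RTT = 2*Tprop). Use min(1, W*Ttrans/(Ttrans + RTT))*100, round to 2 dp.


Given: W = 2, Ttrans = 1 ms, RTT = 20 ms (= 2 * Tprop, Tprop = 10 ms)
Cycle time = Ttrans + RTT = 1 + 20 = 21 ms (first packet sent until its ACK returns)
W * Ttrans = 2 * 1 = 2 ms of sending per cycle
W * Ttrans / (Ttrans + RTT) = 2 / 21 = 0.095238
U = min(1, 0.095238) = 0.095238
U% = 9.52%

9.52


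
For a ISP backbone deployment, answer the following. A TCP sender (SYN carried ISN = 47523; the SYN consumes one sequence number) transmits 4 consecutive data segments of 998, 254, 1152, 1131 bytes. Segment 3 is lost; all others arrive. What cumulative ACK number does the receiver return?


SYN uses sequence number 47523; first data byte = ISN + 1 = 47524.
Segment 1: SEQ = 47524, len = 998 B, covers [47524, 48521]
Segment 2: SEQ = 48522, len = 254 B, covers [48522, 48775]
Segment 3: SEQ = 48776, len = 1152 B, covers [48776, 49927] [LOST]
Segment 4: SEQ = 49928, len = 1131 B, covers [49928, 51058]
In-order data received: bytes [47524, 48775] (segments 1..2).
Segment 3 missing -> gap begins at byte 48776; later segments buffered out of order.
Cumulative ACK = next expected in-order byte = 47524 + 998 + 254 = 48776

48776


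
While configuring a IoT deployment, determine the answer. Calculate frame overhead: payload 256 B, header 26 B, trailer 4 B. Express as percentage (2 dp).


Given: payload = 256 B, header = 26 B, trailer = 4 B
Overhead bytes = header + trailer = 26 + 4 = 30
Total frame = payload + overhead = 256 + 30 = 286
Overhead % = 30 / 286 * 100 = 10.4895% -> 10.49% (2 dp)

10.49


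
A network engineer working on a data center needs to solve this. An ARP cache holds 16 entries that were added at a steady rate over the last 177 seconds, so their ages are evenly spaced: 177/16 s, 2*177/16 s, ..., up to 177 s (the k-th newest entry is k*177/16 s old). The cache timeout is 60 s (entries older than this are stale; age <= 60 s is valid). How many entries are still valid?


Ages are k * 177/16 s for k = 1..16 (spacing = 11.0625 s).
Entry k is valid iff k * 177/16 <= 60 iff k <= 16 * 60 / 177 = 5.4237
n_valid = floor(5.4237) = 5
(n_stale = 16 - 5 = 11)

5


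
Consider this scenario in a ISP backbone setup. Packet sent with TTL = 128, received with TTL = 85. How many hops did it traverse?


Given: initial TTL = 128, received TTL = 85
Hops = initial TTL - received TTL
Hops = 128 - 85 = 43

43


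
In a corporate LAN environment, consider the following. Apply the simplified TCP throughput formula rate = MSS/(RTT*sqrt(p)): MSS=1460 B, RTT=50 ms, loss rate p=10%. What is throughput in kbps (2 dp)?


Given: MSS = 1460 bytes, RTT = 50 ms, loss = 10%
RTT in seconds = 50 / 1000 = 0.05
Loss rate = 10% = 0.1
sqrt(loss) = sqrt(0.1) = 0.316227766017
Throughput (bytes/s) = 1460 / (0.05 * 0.316227766017) = 92338.5077
Throughput (kbps) = 92338.5077 * 8 / 1000 = 738.708061 -> 738.71 kbps (2 dp)

738.71


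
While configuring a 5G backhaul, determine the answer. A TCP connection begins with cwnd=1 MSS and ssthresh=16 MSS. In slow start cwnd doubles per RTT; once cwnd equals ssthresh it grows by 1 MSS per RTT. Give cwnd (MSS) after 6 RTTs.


RTT 0: cwnd = 1 MSS (initial)
RTT 1: cwnd = 2 MSS (slow start, doubled)
RTT 2: cwnd = 4 MSS (slow start, doubled)
RTT 3: cwnd = 8 MSS (slow start, doubled)
RTT 4: cwnd = 16 MSS (slow start, doubled)
RTT 5: cwnd = 17 MSS (congestion avoidance, +1)
RTT 6: cwnd = 18 MSS (congestion avoidance, +1)

18


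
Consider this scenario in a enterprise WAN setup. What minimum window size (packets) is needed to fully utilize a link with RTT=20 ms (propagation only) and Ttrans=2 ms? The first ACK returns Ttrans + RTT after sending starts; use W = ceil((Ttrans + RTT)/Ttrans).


Given: Ttrans = 2 ms, RTT = 20 ms (= 2 * Tprop, Tprop = 10 ms)
Time until first ACK returns = Ttrans + RTT = 2 + 20 = 22 ms
Need W * Ttrans >= Ttrans + RTT  ->  W >= (Ttrans + RTT) / Ttrans
(Ttrans + RTT) / Ttrans = 22 / 2 = 11
W_min = ceil(11) = 11

11


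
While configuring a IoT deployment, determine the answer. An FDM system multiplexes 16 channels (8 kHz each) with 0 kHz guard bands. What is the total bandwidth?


Given: 16 channels, 8 kHz each, guard = 0 kHz
Channel bandwidth = 16 * 8 = 128 kHz
Guard bands = 15 gaps * 0 kHz = 0 kHz
Total = 128 + 0 = 128 kHz

128


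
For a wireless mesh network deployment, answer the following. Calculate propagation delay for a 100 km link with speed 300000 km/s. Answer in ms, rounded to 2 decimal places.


Given: distance = 100 km, speed = 300000 km/s
Delay = distance / speed = 100 / 300000 seconds
Delay in ms = 100 * 1000 / 300000
Delay = 0.3333 ms
Rounded to 2 dp = 0.33 ms

0.33


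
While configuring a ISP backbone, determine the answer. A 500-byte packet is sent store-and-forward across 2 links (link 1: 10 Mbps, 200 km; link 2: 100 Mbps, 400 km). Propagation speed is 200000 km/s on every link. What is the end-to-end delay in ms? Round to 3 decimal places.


Packet = 500 bytes = 4000 bits. Store-and-forward: sum (t_trans + t_prop) per link.
Link 1: t_trans = 4000/(10*10^6) s = 0.4000 ms; t_prop = 200/200000 s = 1.0000 ms; subtotal = 1.4000 ms
Link 2: t_trans = 4000/(100*10^6) s = 0.0400 ms; t_prop = 400/200000 s = 2.0000 ms; subtotal = 2.0400 ms
End-to-end = 1.4000 + 2.0400 = 3.4400 ms -> 3.440 ms (3 dp)

3.440


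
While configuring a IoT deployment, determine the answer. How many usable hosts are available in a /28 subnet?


Given: subnet mask /28
Host bits = 32 - 28 = 4
Total addresses = 2^4 = 16
Usable hosts = 16 - 2 (network + broadcast) = 14

14


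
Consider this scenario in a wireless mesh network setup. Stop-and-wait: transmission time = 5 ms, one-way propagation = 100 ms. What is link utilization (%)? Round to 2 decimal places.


Given: Ttrans = 5 ms, Tprop = 100 ms
RTT = 2 * Tprop = 2 * 100 = 200 ms
U = Ttrans / (Ttrans + RTT)
U = 5 / (5 + 200)
U = 5 / 205 = 0.02439
U% = 2.44%

2.44


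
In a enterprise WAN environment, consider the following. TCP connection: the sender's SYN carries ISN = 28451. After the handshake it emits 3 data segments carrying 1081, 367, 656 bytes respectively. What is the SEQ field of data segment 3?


The SYN occupies sequence number ISN = 28451, so the first data byte is ISN + 1 = 28452.
SEQ of data segment i = (ISN + 1) + sum of payload sizes of segments 1..i-1.
Segment 1: SEQ = 28452, payload = 1081 bytes
Segment 2: SEQ = 29533, payload = 367 bytes
Segment 3: SEQ = 29900, payload = 656 bytes
SEQ of segment 3 = 28452 + 1081 + 367 = 29900

29900


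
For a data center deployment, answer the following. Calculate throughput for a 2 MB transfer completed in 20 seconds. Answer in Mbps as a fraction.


Given: file = 2 MB, time = 20 s
File in Mb = 2 * 8 = 16 Mb
Throughput = 16 / 20 Mbps
Throughput = 4/5 Mbps

4/5


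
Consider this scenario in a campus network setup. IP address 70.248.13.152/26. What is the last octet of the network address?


Given: IP = 70.248.13.152, prefix = /26
Subnet mask = 255.255.255.192
Last octet of IP: 152
Last octet of mask: 192
Network last octet = 152 AND 192 = 128

128


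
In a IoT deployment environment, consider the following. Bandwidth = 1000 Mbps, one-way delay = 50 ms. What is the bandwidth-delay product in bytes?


Given: bandwidth = 1000 Mbps, delay = 50 ms
BDP in bits = 1000 * 10^6 * 50 / 1000
BDP in bits = 50000000
BDP in bytes = 50000000 / 8 = 6250000

6250000


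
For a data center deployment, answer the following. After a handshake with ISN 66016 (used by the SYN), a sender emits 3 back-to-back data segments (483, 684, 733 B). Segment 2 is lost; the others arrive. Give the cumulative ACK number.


SYN uses sequence number 66016; first data byte = ISN + 1 = 66017.
Segment 1: SEQ = 66017, len = 483 B, covers [66017, 66499]
Segment 2: SEQ = 66500, len = 684 B, covers [66500, 67183] [LOST]
Segment 3: SEQ = 67184, len = 733 B, covers [67184, 67916]
In-order data received: bytes [66017, 66499] (segments 1..1).
Segment 2 missing -> gap begins at byte 66500; later segments buffered out of order.
Cumulative ACK = next expected in-order byte = 66017 + 483 = 66500

66500


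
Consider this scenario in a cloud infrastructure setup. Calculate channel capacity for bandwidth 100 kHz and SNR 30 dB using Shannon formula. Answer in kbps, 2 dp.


Given: B = 100 kHz, SNR = 30 dB
SNR linear = 10^(30/10) = 1000
1 + SNR = 1001
log2(1001) = 9.9672262588
C = 100 * 1000 * 9.9672262588 = 996722.6259 bps
C = 996.722626 kbps -> 996.72 kbps (2 dp)

996.72


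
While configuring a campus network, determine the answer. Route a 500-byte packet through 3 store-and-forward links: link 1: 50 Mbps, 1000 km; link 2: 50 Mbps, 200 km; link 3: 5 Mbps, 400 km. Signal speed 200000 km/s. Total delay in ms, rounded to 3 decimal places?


Packet = 500 bytes = 4000 bits. Store-and-forward: sum (t_trans + t_prop) per link.
Link 1: t_trans = 4000/(50*10^6) s = 0.0800 ms; t_prop = 1000/200000 s = 5.0000 ms; subtotal = 5.0800 ms
Link 2: t_trans = 4000/(50*10^6) s = 0.0800 ms; t_prop = 200/200000 s = 1.0000 ms; subtotal = 1.0800 ms
Link 3: t_trans = 4000/(5*10^6) s = 0.8000 ms; t_prop = 400/200000 s = 2.0000 ms; subtotal = 2.8000 ms
End-to-end = 5.0800 + 1.0800 + 2.8000 = 8.9600 ms -> 8.960 ms (3 dp)

8.960


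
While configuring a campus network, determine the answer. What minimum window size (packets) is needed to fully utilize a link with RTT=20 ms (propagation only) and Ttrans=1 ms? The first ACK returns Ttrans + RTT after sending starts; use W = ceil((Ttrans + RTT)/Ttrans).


Given: Ttrans = 1 ms, RTT = 20 ms (= 2 * Tprop, Tprop = 10 ms)
Time until first ACK returns = Ttrans + RTT = 1 + 20 = 21 ms
Need W * Ttrans >= Ttrans + RTT  ->  W >= (Ttrans + RTT) / Ttrans
(Ttrans + RTT) / Ttrans = 21 / 1 = 21
W_min = ceil(21) = 21

21


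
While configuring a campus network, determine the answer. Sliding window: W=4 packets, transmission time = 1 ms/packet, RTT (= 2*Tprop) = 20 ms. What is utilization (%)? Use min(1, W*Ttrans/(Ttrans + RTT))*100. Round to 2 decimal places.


Given: W = 4, Ttrans = 1 ms, RTT = 20 ms (= 2 * Tprop, Tprop = 10 ms)
Cycle time = Ttrans + RTT = 1 + 20 = 21 ms (first packet sent until its ACK returns)
W * Ttrans = 4 * 1 = 4 ms of sending per cycle
W * Ttrans / (Ttrans + RTT) = 4 / 21 = 0.190476
U = min(1, 0.190476) = 0.190476
U% = 19.05%

19.05


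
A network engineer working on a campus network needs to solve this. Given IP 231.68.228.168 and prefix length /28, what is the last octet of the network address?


Given: IP = 231.68.228.168, prefix = /28
Subnet mask = 255.255.255.240
Last octet of IP: 168
Last octet of mask: 240
Network last octet = 168 AND 240 = 160

160


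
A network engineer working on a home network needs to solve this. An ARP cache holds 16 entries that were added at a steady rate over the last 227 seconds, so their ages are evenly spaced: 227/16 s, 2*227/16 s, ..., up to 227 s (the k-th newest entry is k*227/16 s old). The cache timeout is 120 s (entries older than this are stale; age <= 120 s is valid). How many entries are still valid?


Ages are k * 227/16 s for k = 1..16 (spacing = 14.1875 s).
Entry k is valid iff k * 227/16 <= 120 iff k <= 16 * 120 / 227 = 8.4581
n_valid = floor(8.4581) = 8
(n_stale = 16 - 8 = 8)

8


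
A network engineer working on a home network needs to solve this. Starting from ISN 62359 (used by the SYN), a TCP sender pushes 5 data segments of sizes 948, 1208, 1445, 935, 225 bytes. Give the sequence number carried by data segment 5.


The SYN occupies sequence number ISN = 62359, so the first data byte is ISN + 1 = 62360.
SEQ of data segment i = (ISN + 1) + sum of payload sizes of segments 1..i-1.
Segment 1: SEQ = 62360, payload = 948 bytes
Segment 2: SEQ = 63308, payload = 1208 bytes
Segment 3: SEQ = 64516, payload = 1445 bytes
Segment 4: SEQ = 65961, payload = 935 bytes
Segment 5: SEQ = 66896, payload = 225 bytes
SEQ of segment 5 = 62360 + 948 + 1208 + 1445 + 935 = 66896

66896


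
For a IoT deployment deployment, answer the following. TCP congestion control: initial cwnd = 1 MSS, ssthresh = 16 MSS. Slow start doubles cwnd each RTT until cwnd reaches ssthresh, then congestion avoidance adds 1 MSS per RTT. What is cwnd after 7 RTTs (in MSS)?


RTT 0: cwnd = 1 MSS (initial)
RTT 1: cwnd = 2 MSS (slow start, doubled)
RTT 2: cwnd = 4 MSS (slow start, doubled)
RTT 3: cwnd = 8 MSS (slow start, doubled)
RTT 4: cwnd = 16 MSS (slow start, doubled)
RTT 5: cwnd = 17 MSS (congestion avoidance, +1)
RTT 6: cwnd = 18 MSS (congestion avoidance, +1)
RTT 7: cwnd = 19 MSS (congestion avoidance, +1)

19


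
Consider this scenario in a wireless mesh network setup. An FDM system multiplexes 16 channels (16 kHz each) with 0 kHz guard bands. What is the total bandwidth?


Given: 16 channels, 16 kHz each, guard = 0 kHz
Channel bandwidth = 16 * 16 = 256 kHz
Guard bands = 15 gaps * 0 kHz = 0 kHz
Total = 256 + 0 = 256 kHz

256


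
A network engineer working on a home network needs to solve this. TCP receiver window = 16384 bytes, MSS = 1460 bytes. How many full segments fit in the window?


Given: RWND = 16384 bytes, MSS = 1460 bytes
Full segments = floor(RWND / MSS)
Full segments = floor(16384 / 1460)
Full segments = floor(11.2219) = 11

11


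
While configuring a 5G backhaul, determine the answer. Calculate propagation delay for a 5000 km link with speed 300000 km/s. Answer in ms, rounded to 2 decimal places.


Given: distance = 5000 km, speed = 300000 km/s
Delay = distance / speed = 5000 / 300000 seconds
Delay in ms = 5000 * 1000 / 300000
Delay = 16.6667 ms
Rounded to 2 dp = 16.67 ms

16.67


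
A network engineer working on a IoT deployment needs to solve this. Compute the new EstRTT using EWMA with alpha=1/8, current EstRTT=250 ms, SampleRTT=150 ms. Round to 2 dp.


Given: EstRTT = 250 ms, SampleRTT = 150 ms, alpha = 1/8
New EstRTT = (1 - alpha) * EstRTT + alpha * SampleRTT
(7/8) * 250 = 218.75
(1/8) * 150 = 18.75
New EstRTT = 218.75 + 18.75 = 237.5 ms -> 237.50 ms (2 dp)

237.50


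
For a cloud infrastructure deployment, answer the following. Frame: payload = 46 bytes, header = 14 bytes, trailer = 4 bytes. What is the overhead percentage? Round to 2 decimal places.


Given: payload = 46 B, header = 14 B, trailer = 4 B
Overhead bytes = header + trailer = 14 + 4 = 18
Total frame = payload + overhead = 46 + 18 = 64
Overhead % = 18 / 64 * 100 = 28.1250% -> 28.13% (2 dp)

28.13


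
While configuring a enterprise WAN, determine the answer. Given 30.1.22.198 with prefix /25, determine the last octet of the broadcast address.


Given: IP = 30.1.22.198, prefix = /25
Host bits = 32 - 25 = 7
Network last octet = 198 AND mask = 128
Host part size = 2^7 - 1 = 127
Broadcast last octet = 128 OR 127 = 255

255


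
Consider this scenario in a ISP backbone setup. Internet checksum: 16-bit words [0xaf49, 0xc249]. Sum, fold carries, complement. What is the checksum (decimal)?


Given words: [0xaf49, 0xc249]
Step 1: Sum all words
Raw sum = 44873 + 49737 = 94610
Step 2: Fold carry: (29074 + 1) = 29075
One's complement = ~29075 & 0xFFFF = 36460

36460


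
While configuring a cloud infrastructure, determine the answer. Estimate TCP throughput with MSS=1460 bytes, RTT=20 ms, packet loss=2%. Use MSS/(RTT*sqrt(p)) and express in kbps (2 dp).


Given: MSS = 1460 bytes, RTT = 20 ms, loss = 2%
RTT in seconds = 20 / 1000 = 0.02
Loss rate = 2% = 0.02
sqrt(loss) = sqrt(0.02) = 0.141421356237
Throughput (bytes/s) = 1460 / (0.02 * 0.141421356237) = 516187.9503
Throughput (kbps) = 516187.9503 * 8 / 1000 = 4129.503602 -> 4129.50 kbps (2 dp)

4129.50


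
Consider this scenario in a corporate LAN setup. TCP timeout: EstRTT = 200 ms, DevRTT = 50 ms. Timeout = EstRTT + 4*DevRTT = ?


Given: EstRTT = 200 ms, DevRTT = 50 ms
Timeout = EstRTT + 4 * DevRTT
4 * DevRTT = 4 * 50 = 200
Timeout = 200 + 200 = 400 ms

400


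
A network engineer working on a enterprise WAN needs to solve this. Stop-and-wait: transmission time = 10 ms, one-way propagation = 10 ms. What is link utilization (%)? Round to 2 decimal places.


Given: Ttrans = 10 ms, Tprop = 10 ms
RTT = 2 * Tprop = 2 * 10 = 20 ms
U = Ttrans / (Ttrans + RTT)
U = 10 / (10 + 20)
U = 10 / 30 = 0.333333
U% = 33.33%

33.33


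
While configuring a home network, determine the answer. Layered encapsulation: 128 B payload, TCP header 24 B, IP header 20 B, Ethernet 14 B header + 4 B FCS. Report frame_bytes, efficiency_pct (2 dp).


TCP segment = 128 + 24 = 152 B
IP packet = 152 + 20 = 172 B
Ethernet frame = 172 + 14 + 4 = 190 B
Efficiency = app / frame = 128 / 190 = 0.673684 = 67.3684% -> 67.37% (2 dp)

190, 67.37


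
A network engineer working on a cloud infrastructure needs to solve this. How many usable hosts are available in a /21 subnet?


Given: subnet mask /21
Host bits = 32 - 21 = 11
Total addresses = 2^11 = 2048
Usable hosts = 2048 - 2 (network + broadcast) = 2046

2046


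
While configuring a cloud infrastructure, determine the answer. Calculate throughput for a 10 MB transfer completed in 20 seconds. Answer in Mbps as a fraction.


Given: file = 10 MB, time = 20 s
File in Mb = 10 * 8 = 80 Mb
Throughput = 80 / 20 Mbps
Throughput = 4 Mbps

4


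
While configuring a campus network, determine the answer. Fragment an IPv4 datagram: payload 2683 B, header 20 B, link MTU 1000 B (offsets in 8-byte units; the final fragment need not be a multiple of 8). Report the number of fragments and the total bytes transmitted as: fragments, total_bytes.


Max data per non-final fragment = floor((MTU - header)/8)*8 = floor((1000 - 20)/8)*8 = floor(980/8)*8 = 976 B
Final fragment needs no 8-byte alignment: it can carry up to MTU - header = 980 B
Non-final fragments needed = ceil((payload - 980) / 976) = ceil(1703/976) = ceil(1.7449) = 2
Number of fragments = 2 + 1 = 3
Fragment sizes (data): 2 * 976 B + 731 B (last, 731 <= 980 OK)
Total bytes sent = payload + n_frags * header = 2683 + 3*20 = 2683 + 60 = 2743 B

3, 2743


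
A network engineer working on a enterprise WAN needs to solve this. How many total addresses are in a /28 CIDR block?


Given: CIDR prefix /28
Host bits = 32 - 28 = 4
Total addresses = 2^4 = 16

16


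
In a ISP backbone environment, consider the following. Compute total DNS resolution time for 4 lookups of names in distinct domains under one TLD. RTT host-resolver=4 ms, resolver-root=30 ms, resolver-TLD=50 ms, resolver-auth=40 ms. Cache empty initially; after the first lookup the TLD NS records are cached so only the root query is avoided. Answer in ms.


Lookup 1 (cold cache): local + root + TLD + auth = 4 + 30 + 50 + 40 = 124 ms
Lookups 2..4 (TLD NS cached -> skip root; new domain -> still ask TLD and auth): local + TLD + auth = 4 + 50 + 40 = 94 ms each
Remaining 3 lookups: 3 * 94 = 282 ms
Total = 124 + 282 = 406 ms

406


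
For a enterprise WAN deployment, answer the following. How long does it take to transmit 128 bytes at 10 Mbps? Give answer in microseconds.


Given: packet = 128 bytes, bandwidth = 10 Mbps
Packet in bits = 128 * 8 = 1024 bits
Bandwidth = 10 * 10^6 = 10000000 bps
Time = 1024 / 10000000 seconds
Time in us = 1024 * 10^6 / 10000000 = 102.4

102.4


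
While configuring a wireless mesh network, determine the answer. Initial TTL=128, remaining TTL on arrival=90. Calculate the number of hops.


Given: initial TTL = 128, received TTL = 90
Hops = initial TTL - received TTL
Hops = 128 - 90 = 38

38


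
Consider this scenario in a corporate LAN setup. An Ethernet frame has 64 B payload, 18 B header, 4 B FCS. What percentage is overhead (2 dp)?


Given: payload = 64 B, header = 18 B, trailer = 4 B
Overhead bytes = header + trailer = 18 + 4 = 22
Total frame = payload + overhead = 64 + 22 = 86
Overhead % = 22 / 86 * 100 = 25.5814% -> 25.58% (2 dp)

25.58


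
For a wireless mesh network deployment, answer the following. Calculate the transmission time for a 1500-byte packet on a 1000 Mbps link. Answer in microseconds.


Given: packet = 1500 bytes, bandwidth = 1000 Mbps
Packet in bits = 1500 * 8 = 12000 bits
Bandwidth = 1000 * 10^6 = 1000000000 bps
Time = 12000 / 1000000000 seconds
Time in us = 12000 * 10^6 / 1000000000 = 12

12


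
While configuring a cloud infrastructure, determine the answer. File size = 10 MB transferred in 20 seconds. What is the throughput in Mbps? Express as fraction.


Given: file = 10 MB, time = 20 s
File in Mb = 10 * 8 = 80 Mb
Throughput = 80 / 20 Mbps
Throughput = 4 Mbps

4


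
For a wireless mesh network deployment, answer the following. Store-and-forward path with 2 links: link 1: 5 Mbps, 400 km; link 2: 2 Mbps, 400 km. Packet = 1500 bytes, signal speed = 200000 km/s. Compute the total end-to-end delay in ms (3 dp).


Packet = 1500 bytes = 12000 bits. Store-and-forward: sum (t_trans + t_prop) per link.
Link 1: t_trans = 12000/(5*10^6) s = 2.4000 ms; t_prop = 400/200000 s = 2.0000 ms; subtotal = 4.4000 ms
Link 2: t_trans = 12000/(2*10^6) s = 6.0000 ms; t_prop = 400/200000 s = 2.0000 ms; subtotal = 8.0000 ms
End-to-end = 4.4000 + 8.0000 = 12.4000 ms -> 12.400 ms (3 dp)

12.400


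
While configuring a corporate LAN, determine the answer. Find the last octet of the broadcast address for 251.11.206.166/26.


Given: IP = 251.11.206.166, prefix = /26
Host bits = 32 - 26 = 6
Network last octet = 166 AND mask = 128
Host part size = 2^6 - 1 = 63
Broadcast last octet = 128 OR 63 = 191

191


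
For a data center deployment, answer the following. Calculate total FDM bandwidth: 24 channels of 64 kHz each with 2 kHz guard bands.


Given: 24 channels, 64 kHz each, guard = 2 kHz
Channel bandwidth = 24 * 64 = 1536 kHz
Guard bands = 23 gaps * 2 kHz = 46 kHz
Total = 1536 + 46 = 1582 kHz

1582


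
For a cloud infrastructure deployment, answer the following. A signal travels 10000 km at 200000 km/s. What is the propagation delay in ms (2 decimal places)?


Given: distance = 10000 km, speed = 200000 km/s
Delay = distance / speed = 10000 / 200000 seconds
Delay in ms = 10000 * 1000 / 200000
Delay = 50.0000 ms
Rounded to 2 dp = 50.00 ms

50.00


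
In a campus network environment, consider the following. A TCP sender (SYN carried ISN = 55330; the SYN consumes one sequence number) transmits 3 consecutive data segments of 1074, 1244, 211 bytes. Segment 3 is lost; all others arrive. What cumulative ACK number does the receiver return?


SYN uses sequence number 55330; first data byte = ISN + 1 = 55331.
Segment 1: SEQ = 55331, len = 1074 B, covers [55331, 56404]
Segment 2: SEQ = 56405, len = 1244 B, covers [56405, 57648]
Segment 3: SEQ = 57649, len = 211 B, covers [57649, 57859] [LOST]
In-order data received: bytes [55331, 57648] (segments 1..2).
Segment 3 missing -> gap begins at byte 57649.
Cumulative ACK = next expected in-order byte = 55331 + 1074 + 1244 = 57649

57649


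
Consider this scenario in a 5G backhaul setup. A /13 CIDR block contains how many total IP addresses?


Given: CIDR prefix /13
Host bits = 32 - 13 = 19
Total addresses = 2^19 = 524288

524288


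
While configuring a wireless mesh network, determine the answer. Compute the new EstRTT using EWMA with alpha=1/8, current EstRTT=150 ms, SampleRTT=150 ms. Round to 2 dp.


Given: EstRTT = 150 ms, SampleRTT = 150 ms, alpha = 1/8
New EstRTT = (1 - alpha) * EstRTT + alpha * SampleRTT
(7/8) * 150 = 131.25
(1/8) * 150 = 18.75
New EstRTT = 131.25 + 18.75 = 150 ms -> 150.00 ms (2 dp)

150.00


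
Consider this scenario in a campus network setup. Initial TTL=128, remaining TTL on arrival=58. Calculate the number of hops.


Given: initial TTL = 128, received TTL = 58
Hops = initial TTL - received TTL
Hops = 128 - 58 = 70

70


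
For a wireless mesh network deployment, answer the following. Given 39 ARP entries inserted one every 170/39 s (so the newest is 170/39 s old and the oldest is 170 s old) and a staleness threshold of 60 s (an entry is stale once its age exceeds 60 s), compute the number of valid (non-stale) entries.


Ages are k * 170/39 s for k = 1..39 (spacing = 4.3590 s).
Entry k is valid iff k * 170/39 <= 60 iff k <= 39 * 60 / 170 = 13.7647
n_valid = floor(13.7647) = 13
(n_stale = 39 - 13 = 26)

13


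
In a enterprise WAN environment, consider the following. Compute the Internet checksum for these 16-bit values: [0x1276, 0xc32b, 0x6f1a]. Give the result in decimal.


Given words: [0x1276, 0xc32b, 0x6f1a]
Step 1: Sum all words
Raw sum = 4726 + 49963 + 28442 = 83131
Step 2: Fold carry: (17595 + 1) = 17596
One's complement = ~17596 & 0xFFFF = 47939

47939


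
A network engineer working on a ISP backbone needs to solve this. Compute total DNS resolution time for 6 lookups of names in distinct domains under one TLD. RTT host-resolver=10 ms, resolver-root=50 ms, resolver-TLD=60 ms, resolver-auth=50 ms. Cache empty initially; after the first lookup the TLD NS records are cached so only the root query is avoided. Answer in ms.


Lookup 1 (cold cache): local + root + TLD + auth = 10 + 50 + 60 + 50 = 170 ms
Lookups 2..6 (TLD NS cached -> skip root; new domain -> still ask TLD and auth): local + TLD + auth = 10 + 60 + 50 = 120 ms each
Remaining 5 lookups: 5 * 120 = 600 ms
Total = 170 + 600 = 770 ms

770


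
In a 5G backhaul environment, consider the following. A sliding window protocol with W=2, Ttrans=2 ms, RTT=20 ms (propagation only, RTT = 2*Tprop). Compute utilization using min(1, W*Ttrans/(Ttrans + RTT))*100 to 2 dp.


Given: W = 2, Ttrans = 2 ms, RTT = 20 ms (= 2 * Tprop, Tprop = 10 ms)
Cycle time = Ttrans + RTT = 2 + 20 = 22 ms (first packet sent until its ACK returns)
W * Ttrans = 2 * 2 = 4 ms of sending per cycle
W * Ttrans / (Ttrans + RTT) = 4 / 22 = 0.181818
U = min(1, 0.181818) = 0.181818
U% = 18.18%

18.18


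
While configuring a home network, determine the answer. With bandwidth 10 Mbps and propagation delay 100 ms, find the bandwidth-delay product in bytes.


Given: bandwidth = 10 Mbps, delay = 100 ms
BDP in bits = 10 * 10^6 * 100 / 1000
BDP in bits = 1000000
BDP in bytes = 1000000 / 8 = 125000

125000


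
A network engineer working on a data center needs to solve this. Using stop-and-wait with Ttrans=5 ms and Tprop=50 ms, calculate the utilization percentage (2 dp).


Given: Ttrans = 5 ms, Tprop = 50 ms
RTT = 2 * Tprop = 2 * 50 = 100 ms
U = Ttrans / (Ttrans + RTT)
U = 5 / (5 + 100)
U = 5 / 105 = 0.047619
U% = 4.76%

4.76


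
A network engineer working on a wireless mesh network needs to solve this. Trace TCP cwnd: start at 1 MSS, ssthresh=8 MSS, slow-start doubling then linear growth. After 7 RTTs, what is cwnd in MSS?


RTT 0: cwnd = 1 MSS (initial)
RTT 1: cwnd = 2 MSS (slow start, doubled)
RTT 2: cwnd = 4 MSS (slow start, doubled)
RTT 3: cwnd = 8 MSS (slow start, doubled)
RTT 4: cwnd = 9 MSS (congestion avoidance, +1)
RTT 5: cwnd = 10 MSS (congestion avoidance, +1)
RTT 6: cwnd = 11 MSS (congestion avoidance, +1)
RTT 7: cwnd = 12 MSS (congestion avoidance, +1)

12


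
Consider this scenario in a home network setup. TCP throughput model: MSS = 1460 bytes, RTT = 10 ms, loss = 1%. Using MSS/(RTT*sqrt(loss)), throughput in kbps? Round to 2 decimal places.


Given: MSS = 1460 bytes, RTT = 10 ms, loss = 1%
RTT in seconds = 10 / 1000 = 0.01
Loss rate = 1% = 0.01
sqrt(loss) = sqrt(0.01) = 0.1
Throughput (bytes/s) = 1460 / (0.01 * 0.1) = 1460000.0000
Throughput (kbps) = 1460000.0000 * 8 / 1000 = 11680.000000 -> 11680.00 kbps (2 dp)

11680.00


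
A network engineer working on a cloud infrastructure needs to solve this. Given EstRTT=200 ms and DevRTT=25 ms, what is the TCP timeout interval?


Given: EstRTT = 200 ms, DevRTT = 25 ms
Timeout = EstRTT + 4 * DevRTT
4 * DevRTT = 4 * 25 = 100
Timeout = 200 + 100 = 300 ms

300


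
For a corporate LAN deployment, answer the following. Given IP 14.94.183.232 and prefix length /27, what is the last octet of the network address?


Given: IP = 14.94.183.232, prefix = /27
Subnet mask = 255.255.255.224
Last octet of IP: 232
Last octet of mask: 224
Network last octet = 232 AND 224 = 224

224


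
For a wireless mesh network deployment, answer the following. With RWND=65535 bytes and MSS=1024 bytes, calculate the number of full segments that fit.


Given: RWND = 65535 bytes, MSS = 1024 bytes
Full segments = floor(RWND / MSS)
Full segments = floor(65535 / 1024)
Full segments = floor(63.999) = 63

63


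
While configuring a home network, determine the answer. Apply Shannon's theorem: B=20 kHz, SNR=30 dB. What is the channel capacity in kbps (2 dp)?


Given: B = 20 kHz, SNR = 30 dB
SNR linear = 10^(30/10) = 1000
1 + SNR = 1001
log2(1001) = 9.9672262588
C = 20 * 1000 * 9.9672262588 = 199344.5252 bps
C = 199.344525 kbps -> 199.34 kbps (2 dp)

199.34


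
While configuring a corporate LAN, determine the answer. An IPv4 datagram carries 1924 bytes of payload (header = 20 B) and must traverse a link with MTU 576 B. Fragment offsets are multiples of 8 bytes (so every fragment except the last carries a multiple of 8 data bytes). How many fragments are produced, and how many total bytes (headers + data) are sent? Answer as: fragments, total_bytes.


Max data per non-final fragment = floor((MTU - header)/8)*8 = floor((576 - 20)/8)*8 = floor(556/8)*8 = 552 B
Final fragment needs no 8-byte alignment: it can carry up to MTU - header = 556 B
Non-final fragments needed = ceil((payload - 556) / 552) = ceil(1368/552) = ceil(2.4783) = 3
Number of fragments = 3 + 1 = 4
Fragment sizes (data): 3 * 552 B + 268 B (last, 268 <= 556 OK)
Total bytes sent = payload + n_frags * header = 1924 + 4*20 = 1924 + 80 = 2004 B

4, 2004


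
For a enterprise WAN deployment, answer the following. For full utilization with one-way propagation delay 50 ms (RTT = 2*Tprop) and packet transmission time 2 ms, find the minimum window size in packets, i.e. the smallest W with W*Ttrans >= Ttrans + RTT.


Given: Ttrans = 2 ms, RTT = 100 ms (= 2 * Tprop, Tprop = 50 ms)
Time until first ACK returns = Ttrans + RTT = 2 + 100 = 102 ms
Need W * Ttrans >= Ttrans + RTT  ->  W >= (Ttrans + RTT) / Ttrans
(Ttrans + RTT) / Ttrans = 102 / 2 = 51
W_min = ceil(51) = 51

51
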